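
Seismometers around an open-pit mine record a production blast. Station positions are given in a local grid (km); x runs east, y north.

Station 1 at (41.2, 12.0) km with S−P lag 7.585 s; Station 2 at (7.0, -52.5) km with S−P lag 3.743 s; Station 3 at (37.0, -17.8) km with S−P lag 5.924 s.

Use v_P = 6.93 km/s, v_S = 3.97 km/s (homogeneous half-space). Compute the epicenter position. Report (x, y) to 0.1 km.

x ≈ -17.2 km, y ≈ -27.5 km

Distance from S−P lag: d = Δt · v_P v_S / (v_P − v_S) = Δt · (6.93·3.97)/(6.93−3.97) ≈ 9.2946·Δt.
So d_Station 1 = 70.50, d_Station 2 = 34.79, d_Station 3 = 55.06 km.
Circle about each station: (x − 41.2)² + (y − 12.0)² = 70.50²; (x − 7.0)² + (y + 52.5)² = 34.79²; (x − 37.0)² + (y + 17.8)² = 55.06².
Subtracting pairs of circle equations eliminates x²+y² and gives linear equations (the radical axes):
-68.4 x − 129.0 y = 4723.72
-8.4 x − 59.6 y = 1783.05
Solving the 2×2 system: x ≈ -17.2, y ≈ -27.5 km.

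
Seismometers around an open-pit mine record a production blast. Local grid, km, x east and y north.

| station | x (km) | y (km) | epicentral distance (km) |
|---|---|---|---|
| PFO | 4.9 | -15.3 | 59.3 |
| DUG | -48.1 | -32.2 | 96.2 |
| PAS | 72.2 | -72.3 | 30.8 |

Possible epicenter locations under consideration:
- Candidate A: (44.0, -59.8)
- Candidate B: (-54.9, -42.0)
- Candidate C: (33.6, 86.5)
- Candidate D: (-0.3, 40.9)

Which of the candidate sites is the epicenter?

Candidate A

For each candidate, compare |candidate − station| to the reported distance:
Candidate A: residuals PFO 0.1, DUG 0.1, PAS 0.0 → max 0.1 km
Candidate B: residuals PFO 6.2, DUG 84.3, PAS 99.9 → max 99.9 km
Candidate C: residuals PFO 46.5, DUG 47.9, PAS 132.6 → max 132.6 km
Candidate D: residuals PFO 2.9, DUG 8.9, PAS 103.6 → max 103.6 km
Only Candidate A has all residuals ≈ 0.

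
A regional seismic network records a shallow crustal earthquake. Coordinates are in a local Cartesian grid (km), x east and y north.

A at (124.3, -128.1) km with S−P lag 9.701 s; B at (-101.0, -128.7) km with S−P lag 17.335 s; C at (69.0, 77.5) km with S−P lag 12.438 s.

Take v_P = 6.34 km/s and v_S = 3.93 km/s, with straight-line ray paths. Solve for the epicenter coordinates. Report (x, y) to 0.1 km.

Distance from S−P lag: d = Δt · v_P v_S / (v_P − v_S) = Δt · (6.34·3.93)/(6.34−3.93) ≈ 10.3387·Δt.
So d_A = 100.30, d_B = 179.22, d_C = 128.59 km.
Circle about each station: (x − 124.3)² + (y + 128.1)² = 100.30²; (x + 101.0)² + (y + 128.7)² = 179.22²; (x − 69.0)² + (y − 77.5)² = 128.59².
Subtracting pairs of circle equations eliminates x²+y² and gives linear equations (the radical axes):
-450.6 x − 1.2 y = -27155.13
-110.6 x + 411.2 y = -27568.15
Solving the 2×2 system: x ≈ 60.4, y ≈ -50.8 km.

x ≈ 60.4 km, y ≈ -50.8 km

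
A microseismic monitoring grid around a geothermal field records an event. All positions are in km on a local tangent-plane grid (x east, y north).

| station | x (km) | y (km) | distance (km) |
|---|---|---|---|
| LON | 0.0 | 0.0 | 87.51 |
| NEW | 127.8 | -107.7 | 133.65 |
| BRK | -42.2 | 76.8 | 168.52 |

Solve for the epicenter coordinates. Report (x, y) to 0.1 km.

(-4.3, -87.4)

Circle about each station: x² + y² = 87.51²; (x − 127.8)² + (y + 107.7)² = 133.65²; (x + 42.2)² + (y − 76.8)² = 168.52².
Subtracting the LON equation from the NEW and BRK equations removes the quadratic terms:
255.6 x − 215.4 y = 17727.81
-84.4 x + 153.6 y = -13061.91
Solving the 2×2 system: x ≈ -4.3, y ≈ -87.4 km.
Check against LON (with the unrounded x, y): √(x²+y²) = 87.50 ≈ 87.51 km. ✓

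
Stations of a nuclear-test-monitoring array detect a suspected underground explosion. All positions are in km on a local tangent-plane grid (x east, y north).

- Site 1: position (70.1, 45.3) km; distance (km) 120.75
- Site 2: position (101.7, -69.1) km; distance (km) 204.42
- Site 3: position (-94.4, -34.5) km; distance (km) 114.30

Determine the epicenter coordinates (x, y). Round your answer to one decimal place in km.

-48.1 km east, 70.0 km north

Circle about each station: (x − 70.1)² + (y − 45.3)² = 120.75²; (x − 101.7)² + (y + 69.1)² = 204.42²; (x + 94.4)² + (y + 34.5)² = 114.30².
Subtracting the Site 1 equation from the Site 2 and Site 3 equations removes the quadratic terms:
63.2 x − 228.8 y = -19055.37
-329.0 x − 159.6 y = 4651.58
Solving the 2×2 system: x ≈ -48.1, y ≈ 70.0 km.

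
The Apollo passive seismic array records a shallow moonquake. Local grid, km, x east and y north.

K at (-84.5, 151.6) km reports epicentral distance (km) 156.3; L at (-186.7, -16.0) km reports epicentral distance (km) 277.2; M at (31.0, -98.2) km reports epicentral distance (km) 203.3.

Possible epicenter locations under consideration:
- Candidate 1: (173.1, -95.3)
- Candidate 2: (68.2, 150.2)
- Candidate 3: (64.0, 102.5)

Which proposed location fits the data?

For each candidate, compare |candidate − station| to the reported distance:
Candidate 1: residuals K 200.5, L 91.2, M 61.2 → max 200.5 km
Candidate 2: residuals K 3.6, L 27.1, M 47.9 → max 47.9 km
Candidate 3: residuals K 0.1, L 0.1, M 0.1 → max 0.1 km
Only Candidate 3 has all residuals ≈ 0.

Candidate 3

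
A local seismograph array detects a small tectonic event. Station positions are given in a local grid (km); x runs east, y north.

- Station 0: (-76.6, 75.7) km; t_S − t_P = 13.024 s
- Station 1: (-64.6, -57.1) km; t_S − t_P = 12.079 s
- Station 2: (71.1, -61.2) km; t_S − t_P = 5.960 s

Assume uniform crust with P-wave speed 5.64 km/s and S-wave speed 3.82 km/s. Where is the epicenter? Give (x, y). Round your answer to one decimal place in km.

Distance from S−P lag: d = Δt · v_P v_S / (v_P − v_S) = Δt · (5.64·3.82)/(5.64−3.82) ≈ 11.8378·Δt.
So d_Station 0 = 154.18, d_Station 1 = 142.99, d_Station 2 = 70.55 km.
Circle about each station: (x + 76.6)² + (y − 75.7)² = 154.18²; (x + 64.6)² + (y + 57.1)² = 142.99²; (x − 71.1)² + (y + 61.2)² = 70.55².
Subtracting the Station 0 equation from the Station 1 and Station 2 equations removes the quadratic terms:
24.0 x − 265.6 y = -839.15
295.4 x − 273.8 y = 15996.77
Solving the 2×2 system: x ≈ 62.3, y ≈ 8.8 km.

(62.3, 8.8)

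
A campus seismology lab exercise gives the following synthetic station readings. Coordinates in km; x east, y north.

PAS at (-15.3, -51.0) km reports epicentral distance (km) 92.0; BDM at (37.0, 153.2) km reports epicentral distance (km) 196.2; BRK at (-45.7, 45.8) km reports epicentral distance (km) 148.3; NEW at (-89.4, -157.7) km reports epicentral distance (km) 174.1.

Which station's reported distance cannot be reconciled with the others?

NEW

Solve using three stations at a time. Using PAS, BDM, BRK (subtract circle equations pairwise → linear system) gives (x, y) ≈ (75.9, -39.1).
Distances from that point to each station vs reported:
  PAS: calculated 91.9 vs reported 92.0 → residual 0.1 km
  BDM: calculated 196.2 vs reported 196.2 → residual 0.0 km
  BRK: calculated 148.3 vs reported 148.3 → residual 0.0 km
  NEW: calculated 203.4 vs reported 174.1 → residual 29.3 km
PAS, BDM, BRK are mutually consistent (residuals ≈ 0); NEW is off by 29.3 km.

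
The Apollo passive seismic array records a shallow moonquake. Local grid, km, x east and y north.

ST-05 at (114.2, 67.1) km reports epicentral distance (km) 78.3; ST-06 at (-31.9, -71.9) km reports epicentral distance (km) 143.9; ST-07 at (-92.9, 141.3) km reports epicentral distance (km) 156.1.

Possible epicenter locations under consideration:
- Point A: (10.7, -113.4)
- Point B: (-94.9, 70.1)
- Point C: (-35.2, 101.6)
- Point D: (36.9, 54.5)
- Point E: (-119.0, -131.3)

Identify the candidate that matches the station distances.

Point D

For each candidate, compare |candidate − station| to the reported distance:
Point A: residuals ST-05 129.8, ST-06 84.4, ST-07 118.9 → max 129.8 km
Point B: residuals ST-05 130.8, ST-06 11.4, ST-07 84.9 → max 130.8 km
Point C: residuals ST-05 75.0, ST-06 29.6, ST-07 86.1 → max 86.1 km
Point D: residuals ST-05 0.0, ST-06 0.0, ST-07 0.0 → max 0.0 km
Point E: residuals ST-05 227.9, ST-06 38.5, ST-07 117.7 → max 227.9 km
Only Point D has all residuals ≈ 0.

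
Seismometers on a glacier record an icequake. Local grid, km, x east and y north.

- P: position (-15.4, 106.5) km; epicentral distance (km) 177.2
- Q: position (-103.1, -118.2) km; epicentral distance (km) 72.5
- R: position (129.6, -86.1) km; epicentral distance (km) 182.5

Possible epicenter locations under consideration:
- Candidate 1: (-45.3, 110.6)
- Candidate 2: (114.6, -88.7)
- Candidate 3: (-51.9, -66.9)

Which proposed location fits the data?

For each candidate, compare |candidate − station| to the reported distance:
Candidate 1: residuals P 147.0, Q 163.5, R 80.7 → max 163.5 km
Candidate 2: residuals P 57.3, Q 147.2, R 167.3 → max 167.3 km
Candidate 3: residuals P 0.0, Q 0.0, R 0.0 → max 0.0 km
Only Candidate 3 has all residuals ≈ 0.

Candidate 3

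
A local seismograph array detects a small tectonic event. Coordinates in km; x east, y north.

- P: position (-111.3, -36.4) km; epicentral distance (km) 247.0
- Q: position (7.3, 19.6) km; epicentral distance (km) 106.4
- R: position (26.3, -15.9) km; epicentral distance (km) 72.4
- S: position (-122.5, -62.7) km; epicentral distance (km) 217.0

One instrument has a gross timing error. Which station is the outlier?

Solve using three stations at a time. Using Q, R, S (subtract circle equations pairwise → linear system) gives (x, y) ≈ (93.6, -42.7).
Distances from that point to each station vs reported:
  P: calculated 205.0 vs reported 247.0 → residual 42.0 km
  Q: calculated 106.4 vs reported 106.4 → residual 0.0 km
  R: calculated 72.4 vs reported 72.4 → residual 0.0 km
  S: calculated 217.0 vs reported 217.0 → residual 0.0 km
Q, R, S are mutually consistent (residuals ≈ 0); P is off by 42.0 km.

P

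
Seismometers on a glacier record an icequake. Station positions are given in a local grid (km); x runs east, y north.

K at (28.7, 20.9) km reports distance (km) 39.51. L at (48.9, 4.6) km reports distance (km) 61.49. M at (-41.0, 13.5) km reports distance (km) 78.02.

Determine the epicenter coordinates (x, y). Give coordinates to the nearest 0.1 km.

Circle about each station: (x − 28.7)² + (y − 20.9)² = 39.51²; (x − 48.9)² + (y − 4.6)² = 61.49²; (x + 41.0)² + (y − 13.5)² = 78.02².
Subtracting pairs of circle equations eliminates x²+y² and gives linear equations (the radical axes):
40.4 x − 32.6 y = -1068.11
-139.4 x − 14.8 y = -3923.33
Solving the 2×2 system: x ≈ 21.8, y ≈ 59.8 km.
Check against K (with the unrounded x, y): √((x − 28.7)²+(y − 20.9)²) = 39.49 ≈ 39.51 km. ✓

(21.8, 59.8)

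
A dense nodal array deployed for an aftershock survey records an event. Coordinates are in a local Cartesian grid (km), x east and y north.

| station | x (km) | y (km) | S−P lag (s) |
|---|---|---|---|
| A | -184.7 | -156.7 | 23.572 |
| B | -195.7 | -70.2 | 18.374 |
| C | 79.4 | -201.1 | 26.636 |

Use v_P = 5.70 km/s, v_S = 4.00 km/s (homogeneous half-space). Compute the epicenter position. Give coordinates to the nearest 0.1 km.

Distance from S−P lag: d = Δt · v_P v_S / (v_P − v_S) = Δt · (5.70·4.00)/(5.70−4.00) ≈ 13.4118·Δt.
So d_A = 316.14, d_B = 246.43, d_C = 357.24 km.
Circle about each station: (x + 184.7)² + (y + 156.7)² = 316.14²; (x + 195.7)² + (y + 70.2)² = 246.43²; (x − 79.4)² + (y + 201.1)² = 357.24².
Subtracting the A equation from the B and C equations removes the quadratic terms:
-22.0 x + 173.0 y = 23774.30
528.2 x − 88.8 y = -39599.33
Solving the 2×2 system: x ≈ -53.0, y ≈ 130.7 km.

-53.0 km east, 130.7 km north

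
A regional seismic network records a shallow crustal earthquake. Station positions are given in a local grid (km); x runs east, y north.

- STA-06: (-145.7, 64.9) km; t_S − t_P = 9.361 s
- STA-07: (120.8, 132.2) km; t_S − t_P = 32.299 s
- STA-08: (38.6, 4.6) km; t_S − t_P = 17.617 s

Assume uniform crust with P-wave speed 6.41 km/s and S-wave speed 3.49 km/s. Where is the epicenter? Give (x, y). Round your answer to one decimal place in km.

x ≈ -96.1 km, y ≈ 13.1 km

Distance from S−P lag: d = Δt · v_P v_S / (v_P − v_S) = Δt · (6.41·3.49)/(6.41−3.49) ≈ 7.6613·Δt.
So d_STA-06 = 71.72, d_STA-07 = 247.45, d_STA-08 = 134.97 km.
Circle about each station: (x + 145.7)² + (y − 64.9)² = 71.72²; (x − 120.8)² + (y − 132.2)² = 247.45²; (x − 38.6)² + (y − 4.6)² = 134.97².
Subtracting the STA-06 equation from the STA-07 and STA-08 equations removes the quadratic terms:
533.0 x + 134.6 y = -49458.76
368.6 x − 120.6 y = -37002.52
Solving the 2×2 system: x ≈ -96.1, y ≈ 13.1 km.
Check against STA-06 (with the unrounded x, y): √((x + 145.7)²+(y − 64.9)²) = 71.72 ≈ 71.72 km. ✓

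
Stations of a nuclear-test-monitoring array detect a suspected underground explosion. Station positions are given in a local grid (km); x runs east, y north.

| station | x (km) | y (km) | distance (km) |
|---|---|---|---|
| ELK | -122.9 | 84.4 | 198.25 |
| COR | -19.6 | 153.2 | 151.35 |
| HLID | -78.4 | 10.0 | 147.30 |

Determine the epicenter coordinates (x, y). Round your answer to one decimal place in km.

Circle about each station: (x + 122.9)² + (y − 84.4)² = 198.25²; (x + 19.6)² + (y − 153.2)² = 151.35²; (x + 78.4)² + (y − 10.0)² = 147.30².
Subtracting pairs of circle equations eliminates x²+y² and gives linear equations (the radical axes):
206.6 x + 137.6 y = 18022.87
89.0 x − 148.8 y = 1624.56
Solving the 2×2 system: x ≈ 67.6, y ≈ 29.5 km.

67.6 km east, 29.5 km north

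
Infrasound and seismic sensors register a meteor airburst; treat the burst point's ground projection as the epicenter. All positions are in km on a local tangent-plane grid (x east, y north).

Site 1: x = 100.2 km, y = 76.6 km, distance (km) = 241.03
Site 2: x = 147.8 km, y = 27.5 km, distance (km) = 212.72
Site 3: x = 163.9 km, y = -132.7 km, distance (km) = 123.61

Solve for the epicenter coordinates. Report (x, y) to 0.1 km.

42.8 km east, -157.5 km north

Circle about each station: (x − 100.2)² + (y − 76.6)² = 241.03²; (x − 147.8)² + (y − 27.5)² = 212.72²; (x − 163.9)² + (y + 132.7)² = 123.61².
Subtracting the Site 1 equation from the Site 2 and Site 3 equations removes the quadratic terms:
95.2 x − 98.2 y = 19539.15
127.4 x − 418.6 y = 71380.93
Solving the 2×2 system: x ≈ 42.8, y ≈ -157.5 km.
Check against Site 1 (with the unrounded x, y): √((x − 100.2)²+(y − 76.6)²) = 241.04 ≈ 241.03 km. ✓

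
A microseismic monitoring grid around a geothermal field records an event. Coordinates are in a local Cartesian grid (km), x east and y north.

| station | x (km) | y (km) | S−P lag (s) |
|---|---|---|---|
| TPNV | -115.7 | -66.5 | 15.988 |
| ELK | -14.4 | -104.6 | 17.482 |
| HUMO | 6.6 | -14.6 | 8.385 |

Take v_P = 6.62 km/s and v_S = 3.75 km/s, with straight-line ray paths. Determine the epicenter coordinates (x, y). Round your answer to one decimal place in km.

-34.3 km east, 45.3 km north

Distance from S−P lag: d = Δt · v_P v_S / (v_P − v_S) = Δt · (6.62·3.75)/(6.62−3.75) ≈ 8.6498·Δt.
So d_TPNV = 138.29, d_ELK = 151.22, d_HUMO = 72.53 km.
Circle about each station: (x + 115.7)² + (y + 66.5)² = 138.29²; (x + 14.4)² + (y + 104.6)² = 151.22²; (x − 6.6)² + (y + 14.6)² = 72.53².
Subtracting the TPNV equation from the ELK and HUMO equations removes the quadratic terms:
202.6 x − 76.2 y = -10403.58
244.6 x + 103.8 y = -3688.50
Solving the 2×2 system: x ≈ -34.3, y ≈ 45.3 km.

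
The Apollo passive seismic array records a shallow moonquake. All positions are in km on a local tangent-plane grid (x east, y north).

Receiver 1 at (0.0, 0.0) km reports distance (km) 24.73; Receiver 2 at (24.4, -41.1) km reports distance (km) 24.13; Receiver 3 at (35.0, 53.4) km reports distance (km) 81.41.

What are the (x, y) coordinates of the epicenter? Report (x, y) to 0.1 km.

Circle about each station: x² + y² = 24.73²; (x − 24.4)² + (y + 41.1)² = 24.13²; (x − 35.0)² + (y − 53.4)² = 81.41².
Subtracting the Receiver 1 equation from the Receiver 2 and Receiver 3 equations removes the quadratic terms:
48.8 x − 82.2 y = 2313.89
70.0 x + 106.8 y = -1939.46
Solving the 2×2 system: x ≈ 8.0, y ≈ -23.4 km.

8.0 km east, -23.4 km north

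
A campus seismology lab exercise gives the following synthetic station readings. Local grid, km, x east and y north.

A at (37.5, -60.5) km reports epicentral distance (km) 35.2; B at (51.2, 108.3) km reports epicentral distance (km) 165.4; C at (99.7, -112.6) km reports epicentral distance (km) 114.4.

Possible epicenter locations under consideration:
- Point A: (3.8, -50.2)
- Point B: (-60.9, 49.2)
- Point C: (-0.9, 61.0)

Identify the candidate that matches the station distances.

For each candidate, compare |candidate − station| to the reported distance:
Point A: residuals A 0.0, B 0.0, C 0.0 → max 0.0 km
Point B: residuals A 112.2, B 38.7, C 113.6 → max 113.6 km
Point C: residuals A 92.2, B 95.0, C 86.2 → max 95.0 km
Only Point A has all residuals ≈ 0.

Point A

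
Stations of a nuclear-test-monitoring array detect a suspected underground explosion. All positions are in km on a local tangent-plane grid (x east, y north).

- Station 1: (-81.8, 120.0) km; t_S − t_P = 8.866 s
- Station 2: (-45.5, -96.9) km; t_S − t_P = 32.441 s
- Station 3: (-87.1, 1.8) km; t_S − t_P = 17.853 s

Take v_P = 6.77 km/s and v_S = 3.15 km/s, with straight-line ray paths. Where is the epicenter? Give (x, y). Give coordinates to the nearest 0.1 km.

Distance from S−P lag: d = Δt · v_P v_S / (v_P − v_S) = Δt · (6.77·3.15)/(6.77−3.15) ≈ 5.8910·Δt.
So d_Station 1 = 52.23, d_Station 2 = 191.11, d_Station 3 = 105.17 km.
Circle about each station: (x + 81.8)² + (y − 120.0)² = 52.23²; (x + 45.5)² + (y + 96.9)² = 191.11²; (x + 87.1)² + (y − 1.8)² = 105.17².
Subtracting the Station 1 equation from the Station 2 and Station 3 equations removes the quadratic terms:
72.6 x − 433.8 y = -43426.44
-10.6 x − 236.4 y = -21834.35
Solving the 2×2 system: x ≈ -36.5, y ≈ 94.0 km.

x ≈ -36.5 km, y ≈ 94.0 km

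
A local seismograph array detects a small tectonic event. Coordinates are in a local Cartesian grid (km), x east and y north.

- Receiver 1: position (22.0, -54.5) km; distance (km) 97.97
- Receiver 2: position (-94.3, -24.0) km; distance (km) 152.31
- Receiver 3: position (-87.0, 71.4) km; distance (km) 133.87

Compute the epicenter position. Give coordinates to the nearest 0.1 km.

(43.4, 41.1)

Circle about each station: (x − 22.0)² + (y + 54.5)² = 97.97²; (x + 94.3)² + (y + 24.0)² = 152.31²; (x + 87.0)² + (y − 71.4)² = 133.87².
Subtracting the Receiver 1 equation from the Receiver 2 and Receiver 3 equations removes the quadratic terms:
-232.6 x + 61.0 y = -7585.98
-218.0 x + 251.8 y = 889.65
Solving the 2×2 system: x ≈ 43.4, y ≈ 41.1 km.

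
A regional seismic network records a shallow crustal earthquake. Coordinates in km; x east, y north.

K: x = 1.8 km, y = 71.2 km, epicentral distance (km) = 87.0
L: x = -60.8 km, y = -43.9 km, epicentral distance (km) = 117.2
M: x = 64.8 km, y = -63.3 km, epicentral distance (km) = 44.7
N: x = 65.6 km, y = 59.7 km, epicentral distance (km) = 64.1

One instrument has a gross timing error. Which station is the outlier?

Solve using three stations at a time. Using K, L, N (subtract circle equations pairwise → linear system) gives (x, y) ≈ (48.6, -2.1).
Distances from that point to each station vs reported:
  K: calculated 87.0 vs reported 87.0 → residual 0.0 km
  L: calculated 117.2 vs reported 117.2 → residual 0.0 km
  M: calculated 63.3 vs reported 44.7 → residual 18.6 km
  N: calculated 64.0 vs reported 64.1 → residual 0.1 km
K, L, N are mutually consistent (residuals ≈ 0); M is off by 18.6 km.

M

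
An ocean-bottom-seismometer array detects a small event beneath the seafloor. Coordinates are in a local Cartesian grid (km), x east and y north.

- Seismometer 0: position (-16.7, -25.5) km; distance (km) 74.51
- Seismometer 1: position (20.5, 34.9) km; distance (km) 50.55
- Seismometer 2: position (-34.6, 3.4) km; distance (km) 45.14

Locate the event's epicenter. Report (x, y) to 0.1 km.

Circle about each station: (x + 16.7)² + (y + 25.5)² = 74.51²; (x − 20.5)² + (y − 34.9)² = 50.55²; (x + 34.6)² + (y − 3.4)² = 45.14².
Subtracting pairs of circle equations eliminates x²+y² and gives linear equations (the radical axes):
74.4 x + 120.8 y = 3705.56
-35.8 x + 57.8 y = 3793.70
Solving the 2×2 system: x ≈ -28.3, y ≈ 48.1 km.
Check against Seismometer 0 (with the unrounded x, y): √((x + 16.7)²+(y + 25.5)²) = 74.51 ≈ 74.51 km. ✓

x ≈ -28.3 km, y ≈ 48.1 km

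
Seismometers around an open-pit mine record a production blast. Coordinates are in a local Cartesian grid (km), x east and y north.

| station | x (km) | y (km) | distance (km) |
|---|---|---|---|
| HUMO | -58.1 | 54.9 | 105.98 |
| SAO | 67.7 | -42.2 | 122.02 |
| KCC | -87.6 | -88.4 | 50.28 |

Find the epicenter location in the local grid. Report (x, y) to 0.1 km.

Circle about each station: (x + 58.1)² + (y − 54.9)² = 105.98²; (x − 67.7)² + (y + 42.2)² = 122.02²; (x + 87.6)² + (y + 88.4)² = 50.28².
Subtracting pairs of circle equations eliminates x²+y² and gives linear equations (the radical axes):
251.6 x − 194.2 y = -3682.61
-59.0 x − 286.6 y = 17802.38
Solving the 2×2 system: x ≈ -54.0, y ≈ -51.0 km.
Check against HUMO (with the unrounded x, y): √((x + 58.1)²+(y − 54.9)²) = 105.98 ≈ 105.98 km. ✓

-54.0 km east, -51.0 km north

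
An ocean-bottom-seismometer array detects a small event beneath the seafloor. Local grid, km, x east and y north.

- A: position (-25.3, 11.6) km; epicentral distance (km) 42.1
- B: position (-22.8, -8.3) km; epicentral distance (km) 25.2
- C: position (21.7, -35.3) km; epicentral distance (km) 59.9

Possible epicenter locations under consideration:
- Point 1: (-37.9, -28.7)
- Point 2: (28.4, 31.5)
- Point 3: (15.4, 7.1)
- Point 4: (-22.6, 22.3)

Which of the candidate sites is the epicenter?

For each candidate, compare |candidate − station| to the reported distance:
Point 1: residuals A 0.1, B 0.2, C 0.1 → max 0.2 km
Point 2: residuals A 15.2, B 39.6, C 7.2 → max 39.6 km
Point 3: residuals A 1.2, B 16.0, C 17.0 → max 17.0 km
Point 4: residuals A 31.1, B 5.4, C 12.8 → max 31.1 km
Only Point 1 has all residuals ≈ 0.

Point 1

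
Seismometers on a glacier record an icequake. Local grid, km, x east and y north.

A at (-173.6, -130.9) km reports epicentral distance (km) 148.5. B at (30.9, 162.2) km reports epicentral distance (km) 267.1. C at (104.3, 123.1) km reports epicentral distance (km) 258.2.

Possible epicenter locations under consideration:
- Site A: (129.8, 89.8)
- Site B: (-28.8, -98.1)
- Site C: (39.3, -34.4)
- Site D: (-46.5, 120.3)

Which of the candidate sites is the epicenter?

For each candidate, compare |candidate − station| to the reported distance:
Site A: residuals A 226.7, B 144.5, C 216.3 → max 226.7 km
Site B: residuals A 0.0, B 0.0, C 0.0 → max 0.0 km
Site C: residuals A 85.2, B 70.3, C 87.8 → max 87.8 km
Site D: residuals A 133.0, B 179.1, C 107.4 → max 179.1 km
Only Site B has all residuals ≈ 0.

Site B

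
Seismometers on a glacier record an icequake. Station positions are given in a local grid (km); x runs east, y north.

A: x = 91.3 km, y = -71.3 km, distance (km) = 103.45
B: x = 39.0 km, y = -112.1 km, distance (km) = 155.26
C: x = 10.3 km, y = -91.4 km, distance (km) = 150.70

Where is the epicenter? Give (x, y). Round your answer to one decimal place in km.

x ≈ 96.8 km, y ≈ 32.0 km

Circle about each station: (x − 91.3)² + (y + 71.3)² = 103.45²; (x − 39.0)² + (y + 112.1)² = 155.26²; (x − 10.3)² + (y + 91.4)² = 150.70².
Subtracting the A equation from the B and C equations removes the quadratic terms:
-104.6 x − 81.6 y = -12735.74
-162.0 x − 40.2 y = -16967.92
Solving the 2×2 system: x ≈ 96.8, y ≈ 32.0 km.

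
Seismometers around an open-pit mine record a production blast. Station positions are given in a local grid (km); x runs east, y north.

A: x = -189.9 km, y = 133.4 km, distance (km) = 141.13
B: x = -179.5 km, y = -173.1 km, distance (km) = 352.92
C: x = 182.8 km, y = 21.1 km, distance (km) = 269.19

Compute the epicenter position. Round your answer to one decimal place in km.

x ≈ -50.5 km, y ≈ 155.4 km

Circle about each station: (x + 189.9)² + (y − 133.4)² = 141.13²; (x + 179.5)² + (y + 173.1)² = 352.92²; (x − 182.8)² + (y − 21.1)² = 269.19².
Subtracting the A equation from the B and C equations removes the quadratic terms:
20.8 x − 613.0 y = -96308.56
745.4 x − 224.6 y = -72542.10
Solving the 2×2 system: x ≈ -50.5, y ≈ 155.4 km.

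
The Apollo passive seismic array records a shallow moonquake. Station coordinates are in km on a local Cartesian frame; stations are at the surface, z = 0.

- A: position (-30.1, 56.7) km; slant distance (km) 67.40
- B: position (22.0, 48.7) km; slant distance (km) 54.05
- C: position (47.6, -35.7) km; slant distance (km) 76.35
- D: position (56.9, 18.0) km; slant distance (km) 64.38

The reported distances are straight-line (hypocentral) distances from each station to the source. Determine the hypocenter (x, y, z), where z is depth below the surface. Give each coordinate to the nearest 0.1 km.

x ≈ 5.7 km, y ≈ 14.9 km, depth ≈ 38.9 km

Each station gives a sphere (x−x_i)² + (y−y_i)² + z² = d_i² (stations at z=0).
Subtracting the A sphere from B and C: z² cancels, leaving linear equations in x and y:
104.2 x − 16.0 y = 356.15
155.4 x − 184.8 y = -1867.21
Solving: x ≈ 5.706, y ≈ 14.902 km (keep extra digits for the depth step; rounded: 5.7, 14.9).
Then from the A sphere: z² = 67.40² − (x + 30.1)² − (y − 56.7)² with x = 5.706, y = 14.902, so z ≈ 38.905 ≈ 38.9 km.
Check against D (with the unrounded solution): distance 64.37 ≈ 64.38 km. ✓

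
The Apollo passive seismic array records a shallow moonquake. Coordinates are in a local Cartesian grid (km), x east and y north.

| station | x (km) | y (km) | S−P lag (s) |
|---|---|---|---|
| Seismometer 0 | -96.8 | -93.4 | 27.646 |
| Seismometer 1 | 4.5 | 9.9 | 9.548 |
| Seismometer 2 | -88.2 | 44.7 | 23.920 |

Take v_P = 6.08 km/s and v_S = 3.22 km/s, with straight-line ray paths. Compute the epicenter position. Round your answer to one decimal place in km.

68.8 km east, -1.8 km north

Distance from S−P lag: d = Δt · v_P v_S / (v_P − v_S) = Δt · (6.08·3.22)/(6.08−3.22) ≈ 6.8453·Δt.
So d_Seismometer 0 = 189.25, d_Seismometer 1 = 65.36, d_Seismometer 2 = 163.74 km.
Circle about each station: (x + 96.8)² + (y + 93.4)² = 189.25²; (x − 4.5)² + (y − 9.9)² = 65.36²; (x + 88.2)² + (y − 44.7)² = 163.74².
Subtracting pairs of circle equations eliminates x²+y² and gives linear equations (the radical axes):
202.6 x + 206.6 y = 13568.09
17.2 x + 276.2 y = 688.30
Solving the 2×2 system: x ≈ 68.8, y ≈ -1.8 km.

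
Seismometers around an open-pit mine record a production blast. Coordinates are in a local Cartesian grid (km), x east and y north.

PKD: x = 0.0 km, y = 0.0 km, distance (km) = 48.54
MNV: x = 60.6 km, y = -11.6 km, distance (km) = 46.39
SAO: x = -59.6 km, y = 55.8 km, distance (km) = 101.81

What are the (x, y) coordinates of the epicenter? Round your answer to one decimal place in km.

Circle about each station: x² + y² = 48.54²; (x − 60.6)² + (y + 11.6)² = 46.39²; (x + 59.6)² + (y − 55.8)² = 101.81².
Subtracting pairs of circle equations eliminates x²+y² and gives linear equations (the radical axes):
121.2 x − 23.2 y = 4011.02
-119.2 x + 111.6 y = -1343.34
Solving the 2×2 system: x ≈ 38.7, y ≈ 29.3 km.

(38.7, 29.3)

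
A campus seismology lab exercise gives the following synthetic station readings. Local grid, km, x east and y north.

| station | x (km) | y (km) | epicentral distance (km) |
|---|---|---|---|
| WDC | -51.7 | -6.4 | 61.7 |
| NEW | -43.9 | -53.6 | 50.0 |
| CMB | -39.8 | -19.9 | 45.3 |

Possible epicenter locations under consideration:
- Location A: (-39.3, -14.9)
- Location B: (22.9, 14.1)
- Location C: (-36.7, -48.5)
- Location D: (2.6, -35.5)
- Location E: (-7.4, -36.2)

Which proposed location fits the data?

For each candidate, compare |candidate − station| to the reported distance:
Location A: residuals WDC 46.7, NEW 11.0, CMB 40.3 → max 46.7 km
Location B: residuals WDC 15.7, NEW 45.1, CMB 26.0 → max 45.1 km
Location C: residuals WDC 17.0, NEW 41.2, CMB 16.5 → max 41.2 km
Location D: residuals WDC 0.1, NEW 0.1, CMB 0.1 → max 0.1 km
Location E: residuals WDC 8.3, NEW 9.6, CMB 9.0 → max 9.6 km
Only Location D has all residuals ≈ 0.

Location D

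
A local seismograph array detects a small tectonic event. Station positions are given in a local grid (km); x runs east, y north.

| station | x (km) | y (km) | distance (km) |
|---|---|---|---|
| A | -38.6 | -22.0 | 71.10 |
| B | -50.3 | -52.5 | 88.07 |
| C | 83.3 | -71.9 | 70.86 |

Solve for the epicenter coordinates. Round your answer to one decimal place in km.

Circle about each station: (x + 38.6)² + (y + 22.0)² = 71.10²; (x + 50.3)² + (y + 52.5)² = 88.07²; (x − 83.3)² + (y + 71.9)² = 70.86².
Subtracting the A equation from the B and C equations removes the quadratic terms:
-23.4 x − 61.0 y = 611.27
243.8 x − 99.8 y = 10168.61
Solving the 2×2 system: x ≈ 32.5, y ≈ -22.5 km.

x ≈ 32.5 km, y ≈ -22.5 km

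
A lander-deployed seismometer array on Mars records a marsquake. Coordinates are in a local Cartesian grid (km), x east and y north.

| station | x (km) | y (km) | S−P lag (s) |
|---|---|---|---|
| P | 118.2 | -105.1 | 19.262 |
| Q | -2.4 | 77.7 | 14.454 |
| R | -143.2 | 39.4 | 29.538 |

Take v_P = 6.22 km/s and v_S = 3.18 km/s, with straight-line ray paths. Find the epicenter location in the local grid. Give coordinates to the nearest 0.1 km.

Distance from S−P lag: d = Δt · v_P v_S / (v_P − v_S) = Δt · (6.22·3.18)/(6.22−3.18) ≈ 6.5064·Δt.
So d_P = 125.33, d_Q = 94.04, d_R = 192.19 km.
Circle about each station: (x − 118.2)² + (y + 105.1)² = 125.33²; (x + 2.4)² + (y − 77.7)² = 94.04²; (x + 143.2)² + (y − 39.4)² = 192.19².
Subtracting pairs of circle equations eliminates x²+y² and gives linear equations (the radical axes):
-241.2 x + 365.6 y = -12110.11
-522.8 x + 289.0 y = -24188.04
Solving the 2×2 system: x ≈ 44.0, y ≈ -4.1 km.

(44.0, -4.1)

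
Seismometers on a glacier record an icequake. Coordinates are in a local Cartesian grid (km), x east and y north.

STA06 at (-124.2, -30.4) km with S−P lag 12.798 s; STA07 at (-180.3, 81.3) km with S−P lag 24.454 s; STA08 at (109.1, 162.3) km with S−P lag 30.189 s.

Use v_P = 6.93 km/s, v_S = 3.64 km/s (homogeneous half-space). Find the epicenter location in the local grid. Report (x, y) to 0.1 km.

x ≈ -26.2 km, y ≈ -25.5 km

Distance from S−P lag: d = Δt · v_P v_S / (v_P − v_S) = Δt · (6.93·3.64)/(6.93−3.64) ≈ 7.6672·Δt.
So d_STA06 = 98.13, d_STA07 = 187.49, d_STA08 = 231.47 km.
Circle about each station: (x + 124.2)² + (y + 30.4)² = 98.13²; (x + 180.3)² + (y − 81.3)² = 187.49²; (x − 109.1)² + (y − 162.3)² = 231.47².
Subtracting the STA06 equation from the STA07 and STA08 equations removes the quadratic terms:
-112.2 x + 223.4 y = -2755.02
466.6 x + 385.4 y = -22054.56
Solving the 2×2 system: x ≈ -26.2, y ≈ -25.5 km.
Check against STA06 (with the unrounded x, y): √((x + 124.2)²+(y + 30.4)²) = 98.11 ≈ 98.13 km. ✓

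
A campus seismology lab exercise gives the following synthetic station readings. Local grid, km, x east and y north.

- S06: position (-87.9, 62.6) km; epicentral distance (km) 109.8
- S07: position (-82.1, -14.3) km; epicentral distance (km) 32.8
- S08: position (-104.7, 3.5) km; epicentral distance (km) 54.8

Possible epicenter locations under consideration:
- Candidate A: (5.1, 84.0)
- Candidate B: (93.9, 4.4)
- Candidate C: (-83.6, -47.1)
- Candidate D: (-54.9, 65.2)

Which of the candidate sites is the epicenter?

Candidate C

For each candidate, compare |candidate − station| to the reported distance:
Candidate A: residuals S06 14.4, S07 98.6, S08 81.3 → max 98.6 km
Candidate B: residuals S06 81.1, S07 144.2, S08 143.8 → max 144.2 km
Candidate C: residuals S06 0.0, S07 0.0, S08 0.0 → max 0.0 km
Candidate D: residuals S06 76.7, S07 51.2, S08 24.5 → max 76.7 km
Only Candidate C has all residuals ≈ 0.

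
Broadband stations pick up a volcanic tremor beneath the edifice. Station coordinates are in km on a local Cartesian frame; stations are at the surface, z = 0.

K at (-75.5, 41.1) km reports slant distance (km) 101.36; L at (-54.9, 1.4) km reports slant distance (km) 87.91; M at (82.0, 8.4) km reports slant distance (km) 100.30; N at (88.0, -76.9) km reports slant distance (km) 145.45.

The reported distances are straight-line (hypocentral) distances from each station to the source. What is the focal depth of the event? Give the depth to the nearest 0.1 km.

Each station gives a sphere (x−x_i)² + (y−y_i)² + z² = d_i² (stations at z=0).
Subtracting the K sphere from L and M: z² cancels, leaving linear equations in x and y:
41.2 x − 79.4 y = -1827.81
315.0 x − 65.4 y = -381.14
Solving: x ≈ 4.000, y ≈ 25.096 km (keep extra digits for the depth step; rounded: 4.0, 25.1).
Then from the K sphere: z² = 101.36² − (x + 75.5)² − (y − 41.1)² with x = 4.000, y = 25.096, so z ≈ 60.807 ≈ 60.8 km.

z ≈ 60.8 km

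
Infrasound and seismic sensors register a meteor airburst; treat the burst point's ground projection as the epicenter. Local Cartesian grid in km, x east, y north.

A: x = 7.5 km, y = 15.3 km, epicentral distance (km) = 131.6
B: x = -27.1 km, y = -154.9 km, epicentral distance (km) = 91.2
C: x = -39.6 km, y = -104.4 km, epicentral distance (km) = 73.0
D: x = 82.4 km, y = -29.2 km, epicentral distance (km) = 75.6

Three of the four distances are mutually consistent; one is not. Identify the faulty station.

A

Solve using three stations at a time. Using B, C, D (subtract circle equations pairwise → linear system) gives (x, y) ≈ (30.6, -84.2).
Distances from that point to each station vs reported:
  A: calculated 102.2 vs reported 131.6 → residual 29.4 km
  B: calculated 91.2 vs reported 91.2 → residual 0.0 km
  C: calculated 73.0 vs reported 73.0 → residual 0.0 km
  D: calculated 75.6 vs reported 75.6 → residual 0.0 km
B, C, D are mutually consistent (residuals ≈ 0); A is off by 29.4 km.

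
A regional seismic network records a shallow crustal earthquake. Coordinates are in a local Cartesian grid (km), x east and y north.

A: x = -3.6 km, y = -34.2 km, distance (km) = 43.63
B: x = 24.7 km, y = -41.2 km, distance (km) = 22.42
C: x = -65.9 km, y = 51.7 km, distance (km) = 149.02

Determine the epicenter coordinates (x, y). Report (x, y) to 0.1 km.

29.0 km east, -63.2 km north

Circle about each station: (x + 3.6)² + (y + 34.2)² = 43.63²; (x − 24.7)² + (y + 41.2)² = 22.42²; (x + 65.9)² + (y − 51.7)² = 149.02².
Subtracting pairs of circle equations eliminates x²+y² and gives linear equations (the radical axes):
56.6 x − 14.0 y = 2525.85
-124.6 x + 171.8 y = -14470.28
Solving the 2×2 system: x ≈ 29.0, y ≈ -63.2 km.
Check against A (with the unrounded x, y): √((x + 3.6)²+(y + 34.2)²) = 43.63 ≈ 43.63 km. ✓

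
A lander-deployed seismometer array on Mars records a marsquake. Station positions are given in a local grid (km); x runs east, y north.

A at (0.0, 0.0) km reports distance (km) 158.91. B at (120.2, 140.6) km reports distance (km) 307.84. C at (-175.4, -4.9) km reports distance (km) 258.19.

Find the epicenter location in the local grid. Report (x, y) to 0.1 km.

Circle about each station: x² + y² = 158.91²; (x − 120.2)² + (y − 140.6)² = 307.84²; (x + 175.4)² + (y + 4.9)² = 258.19².
Subtracting the A equation from the B and C equations removes the quadratic terms:
240.4 x + 281.2 y = -35296.68
-350.8 x − 9.8 y = -10620.52
Solving the 2×2 system: x ≈ 34.6, y ≈ -155.1 km.

34.6 km east, -155.1 km north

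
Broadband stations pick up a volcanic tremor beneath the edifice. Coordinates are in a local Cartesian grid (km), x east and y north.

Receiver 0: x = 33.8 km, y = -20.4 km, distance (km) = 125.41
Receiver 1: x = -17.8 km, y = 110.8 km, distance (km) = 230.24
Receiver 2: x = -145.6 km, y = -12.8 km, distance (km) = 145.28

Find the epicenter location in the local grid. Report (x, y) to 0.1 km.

Circle about each station: (x − 33.8)² + (y + 20.4)² = 125.41²; (x + 17.8)² + (y − 110.8)² = 230.24²; (x + 145.6)² + (y + 12.8)² = 145.28².
Subtracting pairs of circle equations eliminates x²+y² and gives linear equations (the radical axes):
-103.2 x + 262.4 y = -26247.91
-358.8 x + 15.2 y = 14425.99
Solving the 2×2 system: x ≈ -45.2, y ≈ -117.8 km.

-45.2 km east, -117.8 km north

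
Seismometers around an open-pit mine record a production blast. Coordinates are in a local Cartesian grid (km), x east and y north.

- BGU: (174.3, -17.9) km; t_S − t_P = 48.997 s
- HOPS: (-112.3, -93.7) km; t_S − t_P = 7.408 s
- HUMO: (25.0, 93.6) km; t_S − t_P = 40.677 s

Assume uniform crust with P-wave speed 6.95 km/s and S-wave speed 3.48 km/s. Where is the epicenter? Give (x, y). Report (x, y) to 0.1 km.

Distance from S−P lag: d = Δt · v_P v_S / (v_P − v_S) = Δt · (6.95·3.48)/(6.95−3.48) ≈ 6.9700·Δt.
So d_BGU = 341.51, d_HOPS = 51.63, d_HUMO = 283.52 km.
Circle about each station: (x − 174.3)² + (y + 17.9)² = 341.51²; (x + 112.3)² + (y + 93.7)² = 51.63²; (x − 25.0)² + (y − 93.6)² = 283.52².
Subtracting the BGU equation from the HOPS and HUMO equations removes the quadratic terms:
-573.2 x − 151.6 y = 104653.50
-298.6 x + 223.0 y = 14930.55
Solving the 2×2 system: x ≈ -147.9, y ≈ -131.1 km.

x ≈ -147.9 km, y ≈ -131.1 km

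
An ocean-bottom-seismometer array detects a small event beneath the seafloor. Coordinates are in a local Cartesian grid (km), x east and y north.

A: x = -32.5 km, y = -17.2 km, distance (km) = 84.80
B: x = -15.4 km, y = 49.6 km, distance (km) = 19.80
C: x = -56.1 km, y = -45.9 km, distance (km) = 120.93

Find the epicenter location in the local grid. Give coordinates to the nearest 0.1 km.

Circle about each station: (x + 32.5)² + (y + 17.2)² = 84.80²; (x + 15.4)² + (y − 49.6)² = 19.80²; (x + 56.1)² + (y + 45.9)² = 120.93².
Subtracting the A equation from the B and C equations removes the quadratic terms:
34.2 x + 133.6 y = 8144.23
-47.2 x − 57.4 y = -3531.09
Solving the 2×2 system: x ≈ 1.0, y ≈ 60.7 km.

(1.0, 60.7)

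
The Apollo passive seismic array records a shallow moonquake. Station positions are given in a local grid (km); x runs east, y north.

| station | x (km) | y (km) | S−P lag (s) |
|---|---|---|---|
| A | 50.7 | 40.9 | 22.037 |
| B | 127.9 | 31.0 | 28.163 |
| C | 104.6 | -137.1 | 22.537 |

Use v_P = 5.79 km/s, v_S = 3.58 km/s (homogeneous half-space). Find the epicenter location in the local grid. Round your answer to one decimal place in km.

Distance from S−P lag: d = Δt · v_P v_S / (v_P − v_S) = Δt · (5.79·3.58)/(5.79−3.58) ≈ 9.3793·Δt.
So d_A = 206.69, d_B = 264.15, d_C = 211.38 km.
Circle about each station: (x − 50.7)² + (y − 40.9)² = 206.69²; (x − 127.9)² + (y − 31.0)² = 264.15²; (x − 104.6)² + (y + 137.1)² = 211.38².
Subtracting the A equation from the B and C equations removes the quadratic terms:
154.4 x − 19.8 y = -13978.36
107.8 x − 356.0 y = 23533.52
Solving the 2×2 system: x ≈ -103.0, y ≈ -97.3 km.

(-103.0, -97.3)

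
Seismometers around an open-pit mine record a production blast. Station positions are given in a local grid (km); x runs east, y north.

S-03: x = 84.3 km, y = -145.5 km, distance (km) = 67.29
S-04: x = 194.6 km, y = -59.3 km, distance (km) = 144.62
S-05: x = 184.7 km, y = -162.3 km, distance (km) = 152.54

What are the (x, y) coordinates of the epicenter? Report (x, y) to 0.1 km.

Circle about each station: (x − 84.3)² + (y + 145.5)² = 67.29²; (x − 194.6)² + (y + 59.3)² = 144.62²; (x − 184.7)² + (y + 162.3)² = 152.54².
Subtracting pairs of circle equations eliminates x²+y² and gives linear equations (the radical axes):
220.6 x + 172.4 y = -3278.09
200.8 x − 33.6 y = 13438.13
Solving the 2×2 system: x ≈ 52.5, y ≈ -86.2 km.

(52.5, -86.2)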